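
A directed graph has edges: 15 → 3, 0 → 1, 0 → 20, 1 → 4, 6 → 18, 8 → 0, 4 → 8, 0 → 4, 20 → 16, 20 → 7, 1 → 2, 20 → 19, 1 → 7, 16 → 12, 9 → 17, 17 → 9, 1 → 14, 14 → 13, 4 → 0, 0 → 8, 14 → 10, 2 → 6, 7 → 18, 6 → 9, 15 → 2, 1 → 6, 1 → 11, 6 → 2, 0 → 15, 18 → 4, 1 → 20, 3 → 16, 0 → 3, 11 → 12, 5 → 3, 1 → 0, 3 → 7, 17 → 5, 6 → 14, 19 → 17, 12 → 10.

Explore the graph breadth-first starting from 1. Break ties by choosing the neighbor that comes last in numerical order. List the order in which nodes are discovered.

1 → 20 → 14 → 11 → 7 → 6 → 4 → 2 → 0 → 19 → 16 → 13 → 10 → 12 → 18 → 9 → 8 → 15 → 3 → 17 → 5

Visit 1; enqueue 20, 14, 11, 7, 6, 4, 2, 0 → queue [20, 14, 11, 7, 6, 4, 2, 0]
Visit 20; enqueue 19, 16 → queue [14, 11, 7, 6, 4, 2, 0, 19, 16]
Visit 14; enqueue 13, 10 → queue [11, 7, 6, 4, 2, 0, 19, 16, 13, 10]
Visit 11; enqueue 12 → queue [7, 6, 4, 2, 0, 19, 16, 13, 10, 12]
Visit 7; enqueue 18 → queue [6, 4, 2, 0, 19, 16, 13, 10, 12, 18]
Visit 6; enqueue 9 → queue [4, 2, 0, 19, 16, 13, 10, 12, 18, 9]
Visit 4; enqueue 8 → queue [2, 0, 19, 16, 13, 10, 12, 18, 9, 8]
Visit 2 → queue [0, 19, 16, 13, 10, 12, 18, 9, 8]
Visit 0; enqueue 15, 3 → queue [19, 16, 13, 10, 12, 18, 9, 8, 15, 3]
Visit 19; enqueue 17 → queue [16, 13, 10, 12, 18, 9, 8, 15, 3, 17]
Visit 16 → queue [13, 10, 12, 18, 9, 8, 15, 3, 17]
Visit 13 → queue [10, 12, 18, 9, 8, 15, 3, 17]
Visit 10 → queue [12, 18, 9, 8, 15, 3, 17]
Visit 12 → queue [18, 9, 8, 15, 3, 17]
Visit 18 → queue [9, 8, 15, 3, 17]
Visit 9 → queue [8, 15, 3, 17]
Visit 8 → queue [15, 3, 17]
Visit 15 → queue [3, 17]
Visit 3 → queue [17]
Visit 17; enqueue 5 → queue [5]
Visit 5 → queue []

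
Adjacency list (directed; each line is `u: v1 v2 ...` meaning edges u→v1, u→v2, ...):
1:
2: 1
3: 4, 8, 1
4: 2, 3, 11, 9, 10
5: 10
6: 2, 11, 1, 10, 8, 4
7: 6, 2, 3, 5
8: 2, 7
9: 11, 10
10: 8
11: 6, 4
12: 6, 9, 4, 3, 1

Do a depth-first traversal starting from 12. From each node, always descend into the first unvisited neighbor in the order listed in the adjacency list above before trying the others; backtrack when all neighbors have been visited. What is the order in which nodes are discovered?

12, 6, 2, 1, 11, 4, 3, 8, 7, 5, 10, 9

Visit 12
12 → 6
6 → 2
2 → 1
6 → 11
11 → 4
4 → 3
3 → 8
8 → 7
7 → 5
5 → 10
4 → 9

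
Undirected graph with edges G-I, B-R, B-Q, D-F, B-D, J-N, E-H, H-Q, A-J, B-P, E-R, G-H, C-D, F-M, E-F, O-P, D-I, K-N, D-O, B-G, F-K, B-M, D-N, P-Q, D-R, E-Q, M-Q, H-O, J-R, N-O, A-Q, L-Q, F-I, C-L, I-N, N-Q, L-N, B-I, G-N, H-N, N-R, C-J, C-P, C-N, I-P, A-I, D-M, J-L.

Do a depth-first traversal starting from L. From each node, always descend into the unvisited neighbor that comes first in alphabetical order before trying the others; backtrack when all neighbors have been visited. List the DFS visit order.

L C D B G H E F I A J N K O P Q M R

Visit L
L → C
C → D
D → B
B → G
G → H
H → E
E → F
F → I
I → A
A → J
J → N
N → K
N → O
O → P
P → Q
Q → M
N → R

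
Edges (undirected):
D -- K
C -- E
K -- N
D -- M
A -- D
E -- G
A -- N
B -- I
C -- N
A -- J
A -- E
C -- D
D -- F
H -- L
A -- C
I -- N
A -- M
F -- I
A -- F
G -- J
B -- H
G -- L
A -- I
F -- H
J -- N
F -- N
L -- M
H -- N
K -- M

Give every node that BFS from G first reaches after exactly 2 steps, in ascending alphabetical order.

Level 0: G
Level 1: E, J, L
Level 2: A, C, H, M, N
Level 3: B, D, F, I, K

A, C, H, M, N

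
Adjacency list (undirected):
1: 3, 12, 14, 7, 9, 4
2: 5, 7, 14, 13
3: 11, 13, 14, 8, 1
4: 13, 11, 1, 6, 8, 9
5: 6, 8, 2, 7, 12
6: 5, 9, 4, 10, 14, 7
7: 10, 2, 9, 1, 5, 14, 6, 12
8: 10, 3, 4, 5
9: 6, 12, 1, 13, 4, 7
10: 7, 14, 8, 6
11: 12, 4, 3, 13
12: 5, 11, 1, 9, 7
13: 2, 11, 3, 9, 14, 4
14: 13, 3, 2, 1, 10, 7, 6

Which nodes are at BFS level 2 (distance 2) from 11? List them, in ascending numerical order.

Level 0: 11
Level 1: 3, 4, 12, 13
Level 2: 1, 2, 5, 6, 7, 8, 9, 14
Level 3: 10

1, 2, 5, 6, 7, 8, 9, 14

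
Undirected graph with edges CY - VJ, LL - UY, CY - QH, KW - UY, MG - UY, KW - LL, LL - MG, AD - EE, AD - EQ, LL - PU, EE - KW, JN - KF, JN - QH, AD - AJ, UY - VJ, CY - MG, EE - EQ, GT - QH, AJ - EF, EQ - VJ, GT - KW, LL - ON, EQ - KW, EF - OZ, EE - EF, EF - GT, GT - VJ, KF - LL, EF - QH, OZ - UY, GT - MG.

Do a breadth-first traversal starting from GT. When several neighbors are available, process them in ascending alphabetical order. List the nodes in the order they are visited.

GT EF KW MG QH VJ AJ EE OZ EQ LL UY CY JN AD KF ON PU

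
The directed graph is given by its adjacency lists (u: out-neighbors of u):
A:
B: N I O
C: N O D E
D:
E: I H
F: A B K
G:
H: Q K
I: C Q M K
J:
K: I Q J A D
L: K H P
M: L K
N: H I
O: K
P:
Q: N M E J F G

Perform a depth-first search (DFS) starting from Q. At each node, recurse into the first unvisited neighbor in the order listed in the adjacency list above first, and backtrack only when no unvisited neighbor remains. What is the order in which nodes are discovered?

Q → N → H → K → I → C → O → D → E → M → L → P → J → A → F → B → G

Visit Q
Q → N
N → H
H → K
K → I
I → C
C → O
C → D
C → E
I → M
M → L
L → P
K → J
K → A
Q → F
F → B
Q → G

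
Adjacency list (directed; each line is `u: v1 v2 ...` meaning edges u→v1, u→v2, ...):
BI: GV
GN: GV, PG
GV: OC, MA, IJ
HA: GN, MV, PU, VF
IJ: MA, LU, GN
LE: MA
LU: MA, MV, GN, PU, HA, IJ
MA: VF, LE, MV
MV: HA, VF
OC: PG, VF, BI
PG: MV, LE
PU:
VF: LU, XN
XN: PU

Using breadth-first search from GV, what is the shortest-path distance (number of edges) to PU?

Level 0: GV
Level 1: IJ, MA, OC
Level 2: BI, GN, LE, LU, MV, PG, VF
Level 3: HA, PU, XN
PU first appears at level 3.

3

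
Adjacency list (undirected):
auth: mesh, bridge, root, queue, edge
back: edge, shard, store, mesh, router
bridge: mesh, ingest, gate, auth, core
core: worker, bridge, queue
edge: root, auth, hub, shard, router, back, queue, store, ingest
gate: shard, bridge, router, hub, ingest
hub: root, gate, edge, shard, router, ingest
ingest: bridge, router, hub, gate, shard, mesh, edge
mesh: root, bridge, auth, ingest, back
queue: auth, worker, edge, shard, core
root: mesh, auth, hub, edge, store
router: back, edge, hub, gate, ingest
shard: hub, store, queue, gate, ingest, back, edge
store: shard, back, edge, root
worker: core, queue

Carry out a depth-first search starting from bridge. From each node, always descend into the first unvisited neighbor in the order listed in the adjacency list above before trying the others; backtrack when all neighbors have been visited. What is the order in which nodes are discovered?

bridge, mesh, root, auth, queue, worker, core, edge, hub, gate, shard, store, back, router, ingest

Visit bridge
bridge → mesh
mesh → root
root → auth
auth → queue
queue → worker
worker → core
queue → edge
edge → hub
hub → gate
gate → shard
shard → store
store → back
back → router
router → ingest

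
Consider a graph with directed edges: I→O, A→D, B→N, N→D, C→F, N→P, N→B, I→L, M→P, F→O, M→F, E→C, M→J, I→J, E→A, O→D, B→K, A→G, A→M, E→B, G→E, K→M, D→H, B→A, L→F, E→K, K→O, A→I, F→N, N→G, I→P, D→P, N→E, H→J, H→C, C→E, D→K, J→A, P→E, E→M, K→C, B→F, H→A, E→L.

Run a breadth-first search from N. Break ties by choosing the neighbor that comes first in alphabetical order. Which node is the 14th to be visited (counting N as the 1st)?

Visit N; enqueue B, D, E, G, P → queue [B, D, E, G, P]
Visit B; enqueue A, F, K → queue [D, E, G, P, A, F, K]
Visit D; enqueue H → queue [E, G, P, A, F, K, H]
Visit E; enqueue C, L, M → queue [G, P, A, F, K, H, C, L, M]
Visit G → queue [P, A, F, K, H, C, L, M]
Visit P → queue [A, F, K, H, C, L, M]
Visit A; enqueue I → queue [F, K, H, C, L, M, I]
Visit F; enqueue O → queue [K, H, C, L, M, I, O]
Visit K → queue [H, C, L, M, I, O]
Visit H; enqueue J → queue [C, L, M, I, O, J]
Visit C → queue [L, M, I, O, J]
Visit L → queue [M, I, O, J]
Visit M → queue [I, O, J]
Visit I → queue [O, J]
Visit O → queue [J]
Visit J → queue []

Visit order: N, B, D, E, G, P, A, F, K, H, C, L, M, I, O, J

I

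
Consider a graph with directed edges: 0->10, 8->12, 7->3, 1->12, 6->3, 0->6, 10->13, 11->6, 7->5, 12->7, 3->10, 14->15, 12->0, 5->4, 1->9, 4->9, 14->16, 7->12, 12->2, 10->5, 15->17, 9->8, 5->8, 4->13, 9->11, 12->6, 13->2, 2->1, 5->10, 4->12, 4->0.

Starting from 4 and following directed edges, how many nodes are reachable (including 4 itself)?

BFS from 4 visits: 4, 0, 9, 12, 13, 6, 10, 8, 11, 2, 7, 3, 5, 1
Reachable nodes: 14 of 18 total.

14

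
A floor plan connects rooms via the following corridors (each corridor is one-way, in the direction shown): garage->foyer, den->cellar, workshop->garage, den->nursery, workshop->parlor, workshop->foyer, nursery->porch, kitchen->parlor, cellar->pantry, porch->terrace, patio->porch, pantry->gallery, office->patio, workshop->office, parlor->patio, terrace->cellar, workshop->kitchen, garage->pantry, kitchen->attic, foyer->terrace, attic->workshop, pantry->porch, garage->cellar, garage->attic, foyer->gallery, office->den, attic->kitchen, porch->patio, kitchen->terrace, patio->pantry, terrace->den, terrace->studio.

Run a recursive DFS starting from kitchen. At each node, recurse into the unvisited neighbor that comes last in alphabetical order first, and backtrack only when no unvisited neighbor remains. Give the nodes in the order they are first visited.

Visit kitchen
kitchen → terrace
terrace → studio
terrace → den
den → nursery
nursery → porch
porch → patio
patio → pantry
pantry → gallery
den → cellar
kitchen → parlor
kitchen → attic
attic → workshop
workshop → office
workshop → garage
garage → foyer

kitchen, terrace, studio, den, nursery, porch, patio, pantry, gallery, cellar, parlor, attic, workshop, office, garage, foyer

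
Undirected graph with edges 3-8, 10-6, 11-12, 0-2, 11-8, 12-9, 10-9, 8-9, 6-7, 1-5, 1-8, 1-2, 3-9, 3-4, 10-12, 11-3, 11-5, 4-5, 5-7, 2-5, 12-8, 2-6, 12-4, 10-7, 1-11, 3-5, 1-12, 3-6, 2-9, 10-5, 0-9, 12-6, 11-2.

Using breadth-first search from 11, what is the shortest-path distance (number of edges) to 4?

2

Level 0: 11
Level 1: 1, 2, 3, 5, 8, 12
Level 2: 0, 4, 6, 7, 9, 10
4 first appears at level 2.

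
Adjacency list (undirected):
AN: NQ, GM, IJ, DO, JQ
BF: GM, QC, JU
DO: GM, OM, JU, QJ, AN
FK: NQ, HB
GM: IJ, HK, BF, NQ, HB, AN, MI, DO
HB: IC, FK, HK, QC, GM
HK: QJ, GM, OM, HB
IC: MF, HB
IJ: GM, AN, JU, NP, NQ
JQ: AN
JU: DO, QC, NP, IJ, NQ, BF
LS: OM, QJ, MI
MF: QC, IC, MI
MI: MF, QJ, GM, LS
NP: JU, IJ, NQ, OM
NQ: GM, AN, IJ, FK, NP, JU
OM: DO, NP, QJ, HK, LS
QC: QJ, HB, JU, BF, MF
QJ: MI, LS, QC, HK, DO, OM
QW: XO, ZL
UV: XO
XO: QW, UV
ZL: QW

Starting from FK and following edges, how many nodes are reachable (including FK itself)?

BFS from FK visits: FK, NQ, HB, GM, AN, IJ, NP, JU, IC, HK, QC, BF, MI, DO, JQ, OM, MF, QJ, LS
Reachable nodes: 19 of 23 total.

19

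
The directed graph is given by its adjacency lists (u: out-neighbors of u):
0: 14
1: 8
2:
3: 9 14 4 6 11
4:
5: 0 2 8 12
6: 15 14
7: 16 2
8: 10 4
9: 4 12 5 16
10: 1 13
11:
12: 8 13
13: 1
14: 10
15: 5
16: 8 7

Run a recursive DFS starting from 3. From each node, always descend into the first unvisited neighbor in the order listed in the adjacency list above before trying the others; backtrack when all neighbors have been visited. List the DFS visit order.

3 → 9 → 4 → 12 → 8 → 10 → 1 → 13 → 5 → 0 → 14 → 2 → 16 → 7 → 6 → 15 → 11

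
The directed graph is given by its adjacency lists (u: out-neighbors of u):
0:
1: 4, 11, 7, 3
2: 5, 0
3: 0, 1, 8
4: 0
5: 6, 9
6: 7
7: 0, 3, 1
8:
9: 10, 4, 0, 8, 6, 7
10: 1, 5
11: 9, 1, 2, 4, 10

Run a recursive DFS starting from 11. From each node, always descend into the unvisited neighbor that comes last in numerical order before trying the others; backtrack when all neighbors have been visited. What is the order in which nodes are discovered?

11 10 5 9 8 7 3 1 4 0 6 2

Visit 11
11 → 10
10 → 5
5 → 9
9 → 8
9 → 7
7 → 3
3 → 1
1 → 4
4 → 0
9 → 6
11 → 2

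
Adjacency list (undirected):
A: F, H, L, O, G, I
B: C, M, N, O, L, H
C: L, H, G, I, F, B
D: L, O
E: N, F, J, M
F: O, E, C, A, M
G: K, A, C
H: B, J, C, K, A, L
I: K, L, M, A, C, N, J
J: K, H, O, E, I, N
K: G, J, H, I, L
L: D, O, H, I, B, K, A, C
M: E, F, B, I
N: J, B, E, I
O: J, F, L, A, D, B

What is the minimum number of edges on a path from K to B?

Level 0: K
Level 1: G, H, I, J, L
Level 2: A, B, C, D, E, M, N, O
Level 3: F
B first appears at level 2.

2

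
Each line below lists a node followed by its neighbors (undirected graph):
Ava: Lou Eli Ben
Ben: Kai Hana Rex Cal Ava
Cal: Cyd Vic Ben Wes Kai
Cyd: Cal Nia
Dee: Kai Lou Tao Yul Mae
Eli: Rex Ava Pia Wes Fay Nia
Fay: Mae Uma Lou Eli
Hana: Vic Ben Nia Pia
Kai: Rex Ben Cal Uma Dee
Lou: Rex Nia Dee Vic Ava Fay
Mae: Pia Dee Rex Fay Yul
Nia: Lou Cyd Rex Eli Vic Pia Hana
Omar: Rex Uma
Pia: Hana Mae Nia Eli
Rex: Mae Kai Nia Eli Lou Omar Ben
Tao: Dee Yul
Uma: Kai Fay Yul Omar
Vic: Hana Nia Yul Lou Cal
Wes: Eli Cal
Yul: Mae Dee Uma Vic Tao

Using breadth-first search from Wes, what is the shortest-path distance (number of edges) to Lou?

3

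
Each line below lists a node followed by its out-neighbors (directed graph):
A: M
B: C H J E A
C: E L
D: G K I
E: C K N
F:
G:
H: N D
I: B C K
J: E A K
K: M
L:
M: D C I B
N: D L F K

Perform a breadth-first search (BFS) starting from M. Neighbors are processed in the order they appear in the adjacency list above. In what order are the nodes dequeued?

Visit M; enqueue D, C, I, B → queue [D, C, I, B]
Visit D; enqueue G, K → queue [C, I, B, G, K]
Visit C; enqueue E, L → queue [I, B, G, K, E, L]
Visit I → queue [B, G, K, E, L]
Visit B; enqueue H, J, A → queue [G, K, E, L, H, J, A]
Visit G → queue [K, E, L, H, J, A]
Visit K → queue [E, L, H, J, A]
Visit E; enqueue N → queue [L, H, J, A, N]
Visit L → queue [H, J, A, N]
Visit H → queue [J, A, N]
Visit J → queue [A, N]
Visit A → queue [N]
Visit N; enqueue F → queue [F]
Visit F → queue []

M -> D -> C -> I -> B -> G -> K -> E -> L -> H -> J -> A -> N -> F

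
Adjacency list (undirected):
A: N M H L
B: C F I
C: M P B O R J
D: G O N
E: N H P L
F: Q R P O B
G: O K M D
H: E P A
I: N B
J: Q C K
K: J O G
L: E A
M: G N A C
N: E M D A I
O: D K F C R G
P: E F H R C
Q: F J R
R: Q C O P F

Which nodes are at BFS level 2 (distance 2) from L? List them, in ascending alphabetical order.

Level 0: L
Level 1: A, E
Level 2: H, M, N, P
Level 3: C, D, F, G, I, R
Level 4: B, J, K, O, Q

H, M, N, P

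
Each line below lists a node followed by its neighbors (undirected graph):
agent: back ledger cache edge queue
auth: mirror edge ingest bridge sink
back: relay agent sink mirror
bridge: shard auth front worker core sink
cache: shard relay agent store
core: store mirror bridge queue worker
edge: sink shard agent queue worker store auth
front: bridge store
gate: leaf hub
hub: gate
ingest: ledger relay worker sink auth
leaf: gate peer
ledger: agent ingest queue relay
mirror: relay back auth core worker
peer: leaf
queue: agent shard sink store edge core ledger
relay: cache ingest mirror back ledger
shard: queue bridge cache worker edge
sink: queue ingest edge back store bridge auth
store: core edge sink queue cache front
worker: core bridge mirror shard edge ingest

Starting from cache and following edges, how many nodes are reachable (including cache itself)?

17

BFS from cache visits: cache, shard, relay, agent, store, queue, bridge, worker, edge, ingest, mirror, back, ledger, core, sink, front, auth
Reachable nodes: 17 of 21 total.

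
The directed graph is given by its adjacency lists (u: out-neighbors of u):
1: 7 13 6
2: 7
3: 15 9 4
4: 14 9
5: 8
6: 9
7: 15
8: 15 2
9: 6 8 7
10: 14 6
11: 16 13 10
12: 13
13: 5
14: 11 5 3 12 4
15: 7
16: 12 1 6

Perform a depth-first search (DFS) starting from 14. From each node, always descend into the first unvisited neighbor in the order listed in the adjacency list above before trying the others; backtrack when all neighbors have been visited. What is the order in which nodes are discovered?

14 11 16 12 13 5 8 15 7 2 1 6 9 10 3 4

Visit 14
14 → 11
11 → 16
16 → 12
12 → 13
13 → 5
5 → 8
8 → 15
15 → 7
8 → 2
16 → 1
1 → 6
6 → 9
11 → 10
14 → 3
3 → 4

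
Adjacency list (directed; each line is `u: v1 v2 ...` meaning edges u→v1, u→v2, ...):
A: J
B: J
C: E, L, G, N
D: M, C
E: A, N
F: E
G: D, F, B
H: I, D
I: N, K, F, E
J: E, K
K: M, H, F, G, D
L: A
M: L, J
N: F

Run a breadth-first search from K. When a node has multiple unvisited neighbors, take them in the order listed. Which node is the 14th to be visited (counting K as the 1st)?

Visit K; enqueue M, H, F, G, D → queue [M, H, F, G, D]
Visit M; enqueue L, J → queue [H, F, G, D, L, J]
Visit H; enqueue I → queue [F, G, D, L, J, I]
Visit F; enqueue E → queue [G, D, L, J, I, E]
Visit G; enqueue B → queue [D, L, J, I, E, B]
Visit D; enqueue C → queue [L, J, I, E, B, C]
Visit L; enqueue A → queue [J, I, E, B, C, A]
Visit J → queue [I, E, B, C, A]
Visit I; enqueue N → queue [E, B, C, A, N]
Visit E → queue [B, C, A, N]
Visit B → queue [C, A, N]
Visit C → queue [A, N]
Visit A → queue [N]
Visit N → queue []

Visit order: K, M, H, F, G, D, L, J, I, E, B, C, A, N

N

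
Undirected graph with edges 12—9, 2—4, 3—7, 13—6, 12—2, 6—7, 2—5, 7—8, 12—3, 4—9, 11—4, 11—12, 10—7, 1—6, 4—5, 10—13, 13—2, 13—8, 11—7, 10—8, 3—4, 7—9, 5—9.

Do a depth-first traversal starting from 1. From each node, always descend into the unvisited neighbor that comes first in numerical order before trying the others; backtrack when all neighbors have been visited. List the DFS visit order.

Visit 1
1 → 6
6 → 7
7 → 3
3 → 4
4 → 2
2 → 5
5 → 9
9 → 12
12 → 11
2 → 13
13 → 8
8 → 10

1 6 7 3 4 2 5 9 12 11 13 8 10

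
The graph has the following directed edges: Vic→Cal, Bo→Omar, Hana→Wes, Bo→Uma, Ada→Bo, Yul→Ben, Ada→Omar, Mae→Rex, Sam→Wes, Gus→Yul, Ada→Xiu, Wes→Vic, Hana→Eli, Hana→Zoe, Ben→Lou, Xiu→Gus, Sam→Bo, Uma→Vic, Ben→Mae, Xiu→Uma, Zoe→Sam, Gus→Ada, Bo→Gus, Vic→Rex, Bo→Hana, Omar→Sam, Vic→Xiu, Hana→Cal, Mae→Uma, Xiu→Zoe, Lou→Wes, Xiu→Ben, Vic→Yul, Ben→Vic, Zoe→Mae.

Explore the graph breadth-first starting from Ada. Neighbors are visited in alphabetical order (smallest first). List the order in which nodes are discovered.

Ada, Bo, Omar, Xiu, Gus, Hana, Uma, Sam, Ben, Zoe, Yul, Cal, Eli, Wes, Vic, Lou, Mae, Rex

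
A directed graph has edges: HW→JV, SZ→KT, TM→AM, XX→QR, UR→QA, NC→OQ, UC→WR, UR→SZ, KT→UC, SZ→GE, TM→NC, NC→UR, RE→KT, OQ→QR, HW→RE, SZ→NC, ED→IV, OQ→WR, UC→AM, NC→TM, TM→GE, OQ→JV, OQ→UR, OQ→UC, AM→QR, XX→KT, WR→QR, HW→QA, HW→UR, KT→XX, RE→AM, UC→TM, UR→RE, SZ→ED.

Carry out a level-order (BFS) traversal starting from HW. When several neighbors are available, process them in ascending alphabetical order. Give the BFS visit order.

HW -> JV -> QA -> RE -> UR -> AM -> KT -> SZ -> QR -> UC -> XX -> ED -> GE -> NC -> TM -> WR -> IV -> OQ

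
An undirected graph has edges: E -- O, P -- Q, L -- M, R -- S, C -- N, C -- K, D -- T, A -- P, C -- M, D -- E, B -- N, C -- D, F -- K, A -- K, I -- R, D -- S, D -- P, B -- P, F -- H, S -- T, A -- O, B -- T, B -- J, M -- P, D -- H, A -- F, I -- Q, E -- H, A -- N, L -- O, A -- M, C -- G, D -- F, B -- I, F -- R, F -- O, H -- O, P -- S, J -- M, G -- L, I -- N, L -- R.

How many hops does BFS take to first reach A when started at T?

3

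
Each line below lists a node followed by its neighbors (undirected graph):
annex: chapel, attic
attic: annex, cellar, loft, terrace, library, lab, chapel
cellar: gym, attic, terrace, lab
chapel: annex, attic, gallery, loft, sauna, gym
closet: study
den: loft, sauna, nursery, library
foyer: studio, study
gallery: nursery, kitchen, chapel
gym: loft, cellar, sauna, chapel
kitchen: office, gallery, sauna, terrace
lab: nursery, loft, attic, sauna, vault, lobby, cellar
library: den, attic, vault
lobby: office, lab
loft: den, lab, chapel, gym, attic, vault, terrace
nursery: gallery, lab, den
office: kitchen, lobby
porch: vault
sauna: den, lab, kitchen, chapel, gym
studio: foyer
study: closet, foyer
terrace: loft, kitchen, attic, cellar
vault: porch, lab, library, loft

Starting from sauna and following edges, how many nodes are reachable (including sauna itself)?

BFS from sauna visits: sauna, chapel, den, gym, kitchen, lab, annex, attic, gallery, loft, library, nursery, cellar, office, terrace, lobby, vault, porch
Reachable nodes: 18 of 22 total.

18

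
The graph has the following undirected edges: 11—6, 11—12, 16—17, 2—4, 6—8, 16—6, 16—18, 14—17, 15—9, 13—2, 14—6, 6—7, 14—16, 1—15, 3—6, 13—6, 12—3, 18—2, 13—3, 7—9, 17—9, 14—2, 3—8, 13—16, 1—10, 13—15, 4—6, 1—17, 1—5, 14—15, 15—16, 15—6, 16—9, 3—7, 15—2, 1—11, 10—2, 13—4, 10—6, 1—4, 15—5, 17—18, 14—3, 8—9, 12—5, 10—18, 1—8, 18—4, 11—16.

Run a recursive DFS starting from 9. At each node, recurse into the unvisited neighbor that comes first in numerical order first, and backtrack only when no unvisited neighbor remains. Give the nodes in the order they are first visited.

Visit 9
9 → 7
7 → 3
3 → 6
6 → 4
4 → 1
1 → 5
5 → 12
12 → 11
11 → 16
16 → 13
13 → 2
2 → 10
10 → 18
18 → 17
17 → 14
14 → 15
1 → 8

9, 7, 3, 6, 4, 1, 5, 12, 11, 16, 13, 2, 10, 18, 17, 14, 15, 8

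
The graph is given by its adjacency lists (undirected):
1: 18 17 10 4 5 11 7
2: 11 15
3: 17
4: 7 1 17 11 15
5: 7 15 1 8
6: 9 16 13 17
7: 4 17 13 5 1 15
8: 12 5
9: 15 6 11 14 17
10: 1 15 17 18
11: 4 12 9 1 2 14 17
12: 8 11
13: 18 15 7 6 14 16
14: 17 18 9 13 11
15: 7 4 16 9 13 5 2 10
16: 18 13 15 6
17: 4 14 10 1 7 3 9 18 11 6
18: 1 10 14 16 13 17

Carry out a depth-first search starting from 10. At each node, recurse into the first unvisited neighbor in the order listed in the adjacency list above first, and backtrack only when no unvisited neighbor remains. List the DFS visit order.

Visit 10
10 → 1
1 → 18
18 → 14
14 → 17
17 → 4
4 → 7
7 → 13
13 → 15
15 → 16
16 → 6
6 → 9
9 → 11
11 → 12
12 → 8
8 → 5
11 → 2
17 → 3

10, 1, 18, 14, 17, 4, 7, 13, 15, 16, 6, 9, 11, 12, 8, 5, 2, 3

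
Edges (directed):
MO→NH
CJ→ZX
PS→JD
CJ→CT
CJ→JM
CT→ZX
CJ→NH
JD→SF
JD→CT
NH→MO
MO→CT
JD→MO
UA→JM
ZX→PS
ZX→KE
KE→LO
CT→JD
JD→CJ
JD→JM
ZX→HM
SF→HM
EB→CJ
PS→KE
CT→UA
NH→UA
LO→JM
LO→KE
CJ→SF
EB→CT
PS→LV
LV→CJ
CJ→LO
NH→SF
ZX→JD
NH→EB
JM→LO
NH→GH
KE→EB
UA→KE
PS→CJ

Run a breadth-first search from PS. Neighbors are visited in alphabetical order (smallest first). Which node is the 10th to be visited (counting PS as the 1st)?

Visit PS; enqueue CJ, JD, KE, LV → queue [CJ, JD, KE, LV]
Visit CJ; enqueue CT, JM, LO, NH, SF, ZX → queue [JD, KE, LV, CT, JM, LO, NH, SF, ZX]
Visit JD; enqueue MO → queue [KE, LV, CT, JM, LO, NH, SF, ZX, MO]
Visit KE; enqueue EB → queue [LV, CT, JM, LO, NH, SF, ZX, MO, EB]
Visit LV → queue [CT, JM, LO, NH, SF, ZX, MO, EB]
Visit CT; enqueue UA → queue [JM, LO, NH, SF, ZX, MO, EB, UA]
Visit JM → queue [LO, NH, SF, ZX, MO, EB, UA]
Visit LO → queue [NH, SF, ZX, MO, EB, UA]
Visit NH; enqueue GH → queue [SF, ZX, MO, EB, UA, GH]
Visit SF; enqueue HM → queue [ZX, MO, EB, UA, GH, HM]
Visit ZX → queue [MO, EB, UA, GH, HM]
Visit MO → queue [EB, UA, GH, HM]
Visit EB → queue [UA, GH, HM]
Visit UA → queue [GH, HM]
Visit GH → queue [HM]
Visit HM → queue []

Visit order: PS, CJ, JD, KE, LV, CT, JM, LO, NH, SF, ZX, MO, EB, UA, GH, HM

SF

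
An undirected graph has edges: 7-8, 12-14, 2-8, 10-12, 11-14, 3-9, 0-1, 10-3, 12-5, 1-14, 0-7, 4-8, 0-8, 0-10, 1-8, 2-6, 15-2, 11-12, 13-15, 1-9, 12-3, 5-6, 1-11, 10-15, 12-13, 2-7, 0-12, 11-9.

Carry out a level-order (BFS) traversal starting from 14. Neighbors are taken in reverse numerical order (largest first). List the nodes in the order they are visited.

14, 12, 11, 1, 13, 10, 5, 3, 0, 9, 8, 15, 6, 7, 4, 2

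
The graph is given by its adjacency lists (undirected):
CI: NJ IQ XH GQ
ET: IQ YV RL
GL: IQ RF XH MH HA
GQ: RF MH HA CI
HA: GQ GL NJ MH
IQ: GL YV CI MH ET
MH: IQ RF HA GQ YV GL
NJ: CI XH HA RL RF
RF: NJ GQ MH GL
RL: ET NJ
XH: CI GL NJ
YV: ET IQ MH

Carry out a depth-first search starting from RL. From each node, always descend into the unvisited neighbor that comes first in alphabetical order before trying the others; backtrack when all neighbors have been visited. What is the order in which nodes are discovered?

Visit RL
RL → ET
ET → IQ
IQ → CI
CI → GQ
GQ → HA
HA → GL
GL → MH
MH → RF
RF → NJ
NJ → XH
MH → YV

RL ET IQ CI GQ HA GL MH RF NJ XH YV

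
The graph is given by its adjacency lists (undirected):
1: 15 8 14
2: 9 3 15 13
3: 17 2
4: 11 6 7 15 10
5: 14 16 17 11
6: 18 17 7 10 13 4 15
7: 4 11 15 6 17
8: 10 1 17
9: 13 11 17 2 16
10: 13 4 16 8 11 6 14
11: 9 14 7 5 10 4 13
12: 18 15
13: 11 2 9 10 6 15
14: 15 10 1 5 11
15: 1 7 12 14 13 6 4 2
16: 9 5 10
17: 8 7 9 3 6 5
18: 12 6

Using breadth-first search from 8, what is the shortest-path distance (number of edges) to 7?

Level 0: 8
Level 1: 1, 10, 17
Level 2: 3, 4, 5, 6, 7, 9, 11, 13, 14, 15, 16
Level 3: 2, 12, 18
7 first appears at level 2.

2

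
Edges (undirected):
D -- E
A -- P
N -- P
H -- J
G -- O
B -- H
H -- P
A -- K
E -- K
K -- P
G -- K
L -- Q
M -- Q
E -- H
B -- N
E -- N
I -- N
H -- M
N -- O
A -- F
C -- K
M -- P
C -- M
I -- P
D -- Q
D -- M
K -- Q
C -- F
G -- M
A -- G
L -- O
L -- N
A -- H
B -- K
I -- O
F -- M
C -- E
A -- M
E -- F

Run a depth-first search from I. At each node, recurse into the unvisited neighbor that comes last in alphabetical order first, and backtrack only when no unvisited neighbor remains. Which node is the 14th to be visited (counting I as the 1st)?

Visit I
I → P
P → N
N → O
O → L
L → Q
Q → M
M → H
H → J
H → E
E → K
K → G
G → A
A → F
F → C
K → B
E → D

Visit order: I, P, N, O, L, Q, M, H, J, E, K, G, A, F, C, B, D

F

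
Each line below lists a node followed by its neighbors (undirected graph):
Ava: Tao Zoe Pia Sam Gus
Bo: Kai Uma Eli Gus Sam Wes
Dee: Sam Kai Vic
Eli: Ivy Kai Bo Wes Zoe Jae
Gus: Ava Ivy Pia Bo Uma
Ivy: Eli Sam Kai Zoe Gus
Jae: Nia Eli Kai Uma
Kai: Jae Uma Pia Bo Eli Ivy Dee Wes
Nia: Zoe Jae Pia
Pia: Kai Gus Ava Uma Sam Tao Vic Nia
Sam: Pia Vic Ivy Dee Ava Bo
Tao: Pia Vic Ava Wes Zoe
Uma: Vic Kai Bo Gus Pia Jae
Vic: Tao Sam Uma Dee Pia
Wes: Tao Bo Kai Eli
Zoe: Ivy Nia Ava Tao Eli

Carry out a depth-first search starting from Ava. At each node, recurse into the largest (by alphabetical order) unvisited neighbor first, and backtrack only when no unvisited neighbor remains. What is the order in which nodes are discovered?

Ava -> Zoe -> Tao -> Wes -> Kai -> Uma -> Vic -> Sam -> Pia -> Nia -> Jae -> Eli -> Ivy -> Gus -> Bo -> Dee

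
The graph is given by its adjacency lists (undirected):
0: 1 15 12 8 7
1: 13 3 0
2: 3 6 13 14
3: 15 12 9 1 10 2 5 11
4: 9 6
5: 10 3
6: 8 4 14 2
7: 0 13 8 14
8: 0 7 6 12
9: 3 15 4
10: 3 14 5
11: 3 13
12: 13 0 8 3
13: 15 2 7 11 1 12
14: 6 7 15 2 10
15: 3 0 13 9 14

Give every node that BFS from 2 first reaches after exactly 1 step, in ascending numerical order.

Level 0: 2
Level 1: 3, 6, 13, 14
Level 2: 1, 4, 5, 7, 8, 9, 10, 11, 12, 15
Level 3: 0

3, 6, 13, 14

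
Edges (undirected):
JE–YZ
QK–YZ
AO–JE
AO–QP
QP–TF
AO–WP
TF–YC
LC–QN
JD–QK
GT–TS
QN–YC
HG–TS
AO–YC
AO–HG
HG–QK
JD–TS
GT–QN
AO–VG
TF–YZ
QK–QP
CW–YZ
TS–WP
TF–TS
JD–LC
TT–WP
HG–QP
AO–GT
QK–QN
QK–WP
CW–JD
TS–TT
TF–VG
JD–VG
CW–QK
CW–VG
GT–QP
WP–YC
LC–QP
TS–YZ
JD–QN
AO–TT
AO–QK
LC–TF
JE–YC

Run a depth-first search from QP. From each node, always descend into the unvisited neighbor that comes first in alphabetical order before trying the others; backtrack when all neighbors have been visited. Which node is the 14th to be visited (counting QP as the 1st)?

JE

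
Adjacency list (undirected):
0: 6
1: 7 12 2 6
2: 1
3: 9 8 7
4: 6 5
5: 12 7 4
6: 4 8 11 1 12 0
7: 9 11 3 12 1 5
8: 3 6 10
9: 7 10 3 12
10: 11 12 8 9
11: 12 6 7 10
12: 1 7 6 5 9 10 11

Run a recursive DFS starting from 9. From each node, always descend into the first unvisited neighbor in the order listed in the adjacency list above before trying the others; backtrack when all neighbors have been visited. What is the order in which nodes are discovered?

Visit 9
9 → 7
7 → 11
11 → 12
12 → 1
1 → 2
1 → 6
6 → 4
4 → 5
6 → 8
8 → 3
8 → 10
6 → 0

9 7 11 12 1 2 6 4 5 8 3 10 0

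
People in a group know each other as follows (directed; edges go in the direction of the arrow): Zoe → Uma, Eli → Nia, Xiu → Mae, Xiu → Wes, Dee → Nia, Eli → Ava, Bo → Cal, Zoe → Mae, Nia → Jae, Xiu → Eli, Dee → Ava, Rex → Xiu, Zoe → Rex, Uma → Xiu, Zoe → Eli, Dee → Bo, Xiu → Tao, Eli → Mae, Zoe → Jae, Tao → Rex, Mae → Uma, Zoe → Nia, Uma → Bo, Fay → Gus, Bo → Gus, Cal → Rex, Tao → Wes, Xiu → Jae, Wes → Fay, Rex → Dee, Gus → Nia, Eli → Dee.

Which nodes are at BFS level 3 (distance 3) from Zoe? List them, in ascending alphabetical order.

Level 0: Zoe
Level 1: Eli, Jae, Mae, Nia, Rex, Uma
Level 2: Ava, Bo, Dee, Xiu
Level 3: Cal, Gus, Tao, Wes
Level 4: Fay

Cal, Gus, Tao, Wes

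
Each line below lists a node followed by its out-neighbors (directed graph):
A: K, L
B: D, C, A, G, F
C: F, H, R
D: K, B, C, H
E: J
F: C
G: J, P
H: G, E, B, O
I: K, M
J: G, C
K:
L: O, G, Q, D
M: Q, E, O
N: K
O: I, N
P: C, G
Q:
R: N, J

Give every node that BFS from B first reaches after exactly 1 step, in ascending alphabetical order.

Level 0: B
Level 1: A, C, D, F, G
Level 2: H, J, K, L, P, R
Level 3: E, N, O, Q
Level 4: I
Level 5: M

A, C, D, F, G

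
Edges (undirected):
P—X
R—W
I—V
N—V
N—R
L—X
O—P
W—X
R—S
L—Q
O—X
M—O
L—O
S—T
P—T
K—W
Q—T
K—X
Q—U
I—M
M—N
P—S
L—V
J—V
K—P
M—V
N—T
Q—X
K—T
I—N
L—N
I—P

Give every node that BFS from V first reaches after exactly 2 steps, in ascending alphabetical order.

Level 0: V
Level 1: I, J, L, M, N
Level 2: O, P, Q, R, T, X
Level 3: K, S, U, W

O, P, Q, R, T, X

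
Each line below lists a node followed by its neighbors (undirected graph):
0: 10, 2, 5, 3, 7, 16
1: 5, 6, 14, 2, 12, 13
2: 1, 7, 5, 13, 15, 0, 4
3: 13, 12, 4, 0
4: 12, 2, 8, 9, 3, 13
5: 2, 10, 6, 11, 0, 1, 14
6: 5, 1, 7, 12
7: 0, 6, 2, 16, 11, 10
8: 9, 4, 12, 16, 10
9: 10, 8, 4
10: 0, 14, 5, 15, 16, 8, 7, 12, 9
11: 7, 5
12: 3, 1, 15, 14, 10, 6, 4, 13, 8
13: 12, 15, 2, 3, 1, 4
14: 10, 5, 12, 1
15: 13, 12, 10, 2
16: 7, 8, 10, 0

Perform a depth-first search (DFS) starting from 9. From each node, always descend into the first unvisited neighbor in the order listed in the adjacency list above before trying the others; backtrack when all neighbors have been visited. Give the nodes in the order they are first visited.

Visit 9
9 → 10
10 → 0
0 → 2
2 → 1
1 → 5
5 → 6
6 → 7
7 → 16
16 → 8
8 → 4
4 → 12
12 → 3
3 → 13
13 → 15
12 → 14
7 → 11

9 → 10 → 0 → 2 → 1 → 5 → 6 → 7 → 16 → 8 → 4 → 12 → 3 → 13 → 15 → 14 → 11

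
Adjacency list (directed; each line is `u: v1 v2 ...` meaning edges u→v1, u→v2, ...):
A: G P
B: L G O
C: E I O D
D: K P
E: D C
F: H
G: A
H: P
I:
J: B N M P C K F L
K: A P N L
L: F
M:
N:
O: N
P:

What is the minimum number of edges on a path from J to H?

2

Level 0: J
Level 1: B, C, F, K, L, M, N, P
Level 2: A, D, E, G, H, I, O
H first appears at level 2.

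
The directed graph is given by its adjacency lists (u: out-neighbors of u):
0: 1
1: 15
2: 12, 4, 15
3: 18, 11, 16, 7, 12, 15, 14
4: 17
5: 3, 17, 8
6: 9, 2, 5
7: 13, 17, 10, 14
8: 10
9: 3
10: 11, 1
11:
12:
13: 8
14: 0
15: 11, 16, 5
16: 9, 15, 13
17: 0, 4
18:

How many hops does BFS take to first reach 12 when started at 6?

2

Level 0: 6
Level 1: 2, 5, 9
Level 2: 3, 4, 8, 12, 15, 17
Level 3: 0, 7, 10, 11, 14, 16, 18
Level 4: 1, 13
12 first appears at level 2.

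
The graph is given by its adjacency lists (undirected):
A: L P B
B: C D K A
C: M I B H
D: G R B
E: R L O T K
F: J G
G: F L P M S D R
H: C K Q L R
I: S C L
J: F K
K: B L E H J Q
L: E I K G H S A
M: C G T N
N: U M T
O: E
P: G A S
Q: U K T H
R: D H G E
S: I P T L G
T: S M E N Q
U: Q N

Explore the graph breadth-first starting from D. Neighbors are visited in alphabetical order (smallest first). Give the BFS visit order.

D → B → G → R → A → C → K → F → L → M → P → S → E → H → I → J → Q → N → T → O → U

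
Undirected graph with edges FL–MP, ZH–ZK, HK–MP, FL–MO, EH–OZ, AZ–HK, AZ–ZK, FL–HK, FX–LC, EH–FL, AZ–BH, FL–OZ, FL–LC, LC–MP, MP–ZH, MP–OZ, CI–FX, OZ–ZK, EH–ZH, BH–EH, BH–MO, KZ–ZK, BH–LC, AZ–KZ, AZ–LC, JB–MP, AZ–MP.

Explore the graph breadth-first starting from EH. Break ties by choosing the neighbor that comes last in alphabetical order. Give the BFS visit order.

EH -> ZH -> OZ -> FL -> BH -> ZK -> MP -> MO -> LC -> HK -> AZ -> KZ -> JB -> FX -> CI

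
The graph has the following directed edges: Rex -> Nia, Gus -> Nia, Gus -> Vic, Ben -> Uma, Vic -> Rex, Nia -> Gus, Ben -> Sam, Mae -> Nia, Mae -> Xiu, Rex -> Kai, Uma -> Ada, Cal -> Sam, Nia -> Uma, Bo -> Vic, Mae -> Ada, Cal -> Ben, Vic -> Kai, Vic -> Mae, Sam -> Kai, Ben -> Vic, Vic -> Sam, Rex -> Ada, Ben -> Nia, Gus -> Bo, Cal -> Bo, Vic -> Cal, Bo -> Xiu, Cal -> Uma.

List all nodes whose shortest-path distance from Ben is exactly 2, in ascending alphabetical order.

Level 0: Ben
Level 1: Nia, Sam, Uma, Vic
Level 2: Ada, Cal, Gus, Kai, Mae, Rex
Level 3: Bo, Xiu

Ada, Cal, Gus, Kai, Mae, Rex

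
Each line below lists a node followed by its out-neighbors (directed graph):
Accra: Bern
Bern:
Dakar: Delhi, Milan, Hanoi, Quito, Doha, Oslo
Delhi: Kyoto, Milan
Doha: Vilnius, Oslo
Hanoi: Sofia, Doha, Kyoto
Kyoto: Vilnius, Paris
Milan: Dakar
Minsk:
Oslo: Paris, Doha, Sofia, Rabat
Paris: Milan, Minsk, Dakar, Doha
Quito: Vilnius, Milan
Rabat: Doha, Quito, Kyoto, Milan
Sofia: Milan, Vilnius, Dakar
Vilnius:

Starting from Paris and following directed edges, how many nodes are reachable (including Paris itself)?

BFS from Paris visits: Paris, Milan, Minsk, Dakar, Doha, Delhi, Hanoi, Quito, Oslo, Vilnius, Kyoto, Sofia, Rabat
Reachable nodes: 13 of 15 total.

13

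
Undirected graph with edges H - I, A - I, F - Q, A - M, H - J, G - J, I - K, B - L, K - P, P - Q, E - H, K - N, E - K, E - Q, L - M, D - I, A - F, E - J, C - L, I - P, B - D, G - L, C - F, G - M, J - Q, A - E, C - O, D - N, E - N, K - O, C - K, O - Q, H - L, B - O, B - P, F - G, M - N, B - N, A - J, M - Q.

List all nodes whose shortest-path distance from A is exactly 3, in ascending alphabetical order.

B, O

Level 0: A
Level 1: E, F, I, J, M
Level 2: C, D, G, H, K, L, N, P, Q
Level 3: B, O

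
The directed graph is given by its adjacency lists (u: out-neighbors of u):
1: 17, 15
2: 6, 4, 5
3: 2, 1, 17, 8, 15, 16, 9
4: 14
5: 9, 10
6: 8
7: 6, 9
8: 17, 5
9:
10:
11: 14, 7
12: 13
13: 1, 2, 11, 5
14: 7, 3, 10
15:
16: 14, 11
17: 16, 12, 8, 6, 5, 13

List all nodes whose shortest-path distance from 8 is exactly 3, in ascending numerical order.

1, 2, 11, 14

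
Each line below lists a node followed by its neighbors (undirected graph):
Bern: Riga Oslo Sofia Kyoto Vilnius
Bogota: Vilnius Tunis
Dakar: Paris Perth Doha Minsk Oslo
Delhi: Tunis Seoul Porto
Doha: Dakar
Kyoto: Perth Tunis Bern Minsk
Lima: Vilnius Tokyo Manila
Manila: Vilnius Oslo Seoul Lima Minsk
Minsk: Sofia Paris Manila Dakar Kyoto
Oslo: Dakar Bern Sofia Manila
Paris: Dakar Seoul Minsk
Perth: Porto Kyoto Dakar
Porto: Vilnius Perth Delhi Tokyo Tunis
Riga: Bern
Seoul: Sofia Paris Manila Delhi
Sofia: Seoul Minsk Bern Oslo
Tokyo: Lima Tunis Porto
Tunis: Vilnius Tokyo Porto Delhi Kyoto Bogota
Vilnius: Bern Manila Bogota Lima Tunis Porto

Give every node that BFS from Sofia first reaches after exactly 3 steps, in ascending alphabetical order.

Level 0: Sofia
Level 1: Bern, Minsk, Oslo, Seoul
Level 2: Dakar, Delhi, Kyoto, Manila, Paris, Riga, Vilnius
Level 3: Bogota, Doha, Lima, Perth, Porto, Tunis
Level 4: Tokyo

Bogota, Doha, Lima, Perth, Porto, Tunis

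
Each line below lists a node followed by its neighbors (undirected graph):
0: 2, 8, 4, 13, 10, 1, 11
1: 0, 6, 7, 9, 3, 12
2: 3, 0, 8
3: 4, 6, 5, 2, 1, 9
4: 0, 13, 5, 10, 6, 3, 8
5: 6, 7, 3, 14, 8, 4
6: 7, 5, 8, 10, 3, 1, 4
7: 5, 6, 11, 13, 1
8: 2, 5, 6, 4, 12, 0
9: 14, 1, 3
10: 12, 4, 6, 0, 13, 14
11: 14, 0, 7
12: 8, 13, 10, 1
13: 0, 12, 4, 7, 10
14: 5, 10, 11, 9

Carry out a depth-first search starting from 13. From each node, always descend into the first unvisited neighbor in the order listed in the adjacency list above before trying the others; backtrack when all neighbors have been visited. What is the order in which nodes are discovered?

Visit 13
13 → 0
0 → 2
2 → 3
3 → 4
4 → 5
5 → 6
6 → 7
7 → 11
11 → 14
14 → 10
10 → 12
12 → 8
12 → 1
1 → 9

13, 0, 2, 3, 4, 5, 6, 7, 11, 14, 10, 12, 8, 1, 9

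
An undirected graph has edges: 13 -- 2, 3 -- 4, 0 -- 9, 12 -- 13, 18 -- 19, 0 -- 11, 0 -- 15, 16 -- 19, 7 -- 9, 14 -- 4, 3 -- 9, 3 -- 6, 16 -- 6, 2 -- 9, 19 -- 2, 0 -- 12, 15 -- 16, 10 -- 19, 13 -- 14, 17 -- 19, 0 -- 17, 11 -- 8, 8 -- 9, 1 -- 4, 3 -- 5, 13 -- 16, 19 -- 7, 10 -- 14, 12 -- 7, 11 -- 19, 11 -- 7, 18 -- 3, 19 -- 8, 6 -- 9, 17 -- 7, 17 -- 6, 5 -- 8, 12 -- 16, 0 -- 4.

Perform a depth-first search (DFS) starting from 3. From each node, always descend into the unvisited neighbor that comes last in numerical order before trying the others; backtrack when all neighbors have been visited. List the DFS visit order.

3 → 18 → 19 → 17 → 7 → 12 → 16 → 15 → 0 → 11 → 8 → 9 → 6 → 2 → 13 → 14 → 10 → 4 → 1 → 5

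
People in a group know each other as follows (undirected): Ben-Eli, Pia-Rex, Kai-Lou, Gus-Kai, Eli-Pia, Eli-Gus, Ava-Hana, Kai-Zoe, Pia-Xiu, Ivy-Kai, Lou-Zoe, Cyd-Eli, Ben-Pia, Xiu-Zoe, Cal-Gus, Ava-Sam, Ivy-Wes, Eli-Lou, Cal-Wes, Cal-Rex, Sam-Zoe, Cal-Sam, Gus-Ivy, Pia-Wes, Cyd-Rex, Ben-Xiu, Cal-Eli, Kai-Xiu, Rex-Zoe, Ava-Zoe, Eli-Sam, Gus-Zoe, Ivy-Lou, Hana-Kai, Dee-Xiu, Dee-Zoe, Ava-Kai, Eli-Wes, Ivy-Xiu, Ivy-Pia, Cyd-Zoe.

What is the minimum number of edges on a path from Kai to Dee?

Level 0: Kai
Level 1: Ava, Gus, Hana, Ivy, Lou, Xiu, Zoe
Level 2: Ben, Cal, Cyd, Dee, Eli, Pia, Rex, Sam, Wes
Dee first appears at level 2.

2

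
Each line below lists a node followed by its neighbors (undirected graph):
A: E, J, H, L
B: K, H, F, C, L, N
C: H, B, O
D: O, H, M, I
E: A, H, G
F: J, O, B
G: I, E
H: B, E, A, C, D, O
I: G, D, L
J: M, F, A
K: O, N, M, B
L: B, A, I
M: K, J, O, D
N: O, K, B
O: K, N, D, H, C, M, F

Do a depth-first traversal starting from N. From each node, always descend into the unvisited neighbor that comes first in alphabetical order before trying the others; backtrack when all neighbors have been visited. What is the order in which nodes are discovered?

N, B, C, H, A, E, G, I, D, M, J, F, O, K, L

Visit N
N → B
B → C
C → H
H → A
A → E
E → G
G → I
I → D
D → M
M → J
J → F
F → O
O → K
I → L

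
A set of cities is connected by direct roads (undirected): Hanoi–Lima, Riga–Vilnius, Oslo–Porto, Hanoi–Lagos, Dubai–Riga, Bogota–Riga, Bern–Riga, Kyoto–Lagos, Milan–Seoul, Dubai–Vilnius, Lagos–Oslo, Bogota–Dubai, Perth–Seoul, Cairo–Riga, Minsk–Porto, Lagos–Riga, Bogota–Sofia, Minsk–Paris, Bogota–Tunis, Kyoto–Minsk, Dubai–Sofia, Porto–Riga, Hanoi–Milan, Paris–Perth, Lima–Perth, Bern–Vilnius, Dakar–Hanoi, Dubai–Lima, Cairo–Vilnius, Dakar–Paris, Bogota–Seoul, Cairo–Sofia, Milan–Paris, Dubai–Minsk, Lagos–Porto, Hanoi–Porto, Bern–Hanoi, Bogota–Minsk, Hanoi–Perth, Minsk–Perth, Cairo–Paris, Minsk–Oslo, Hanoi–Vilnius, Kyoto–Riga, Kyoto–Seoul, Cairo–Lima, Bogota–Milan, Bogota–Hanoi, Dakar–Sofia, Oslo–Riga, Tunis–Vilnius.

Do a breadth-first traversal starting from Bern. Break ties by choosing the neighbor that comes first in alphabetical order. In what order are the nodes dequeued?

Visit Bern; enqueue Hanoi, Riga, Vilnius → queue [Hanoi, Riga, Vilnius]
Visit Hanoi; enqueue Bogota, Dakar, Lagos, Lima, Milan, Perth, Porto → queue [Riga, Vilnius, Bogota, Dakar, Lagos, Lima, Milan, Perth, Porto]
Visit Riga; enqueue Cairo, Dubai, Kyoto, Oslo → queue [Vilnius, Bogota, Dakar, Lagos, Lima, Milan, Perth, Porto, Cairo, Dubai, Kyoto, Oslo]
Visit Vilnius; enqueue Tunis → queue [Bogota, Dakar, Lagos, Lima, Milan, Perth, Porto, Cairo, Dubai, Kyoto, Oslo, Tunis]
Visit Bogota; enqueue Minsk, Seoul, Sofia → queue [Dakar, Lagos, Lima, Milan, Perth, Porto, Cairo, Dubai, Kyoto, Oslo, Tunis, Minsk, Seoul, Sofia]
Visit Dakar; enqueue Paris → queue [Lagos, Lima, Milan, Perth, Porto, Cairo, Dubai, Kyoto, Oslo, Tunis, Minsk, Seoul, Sofia, Paris]
Visit Lagos → queue [Lima, Milan, Perth, Porto, Cairo, Dubai, Kyoto, Oslo, Tunis, Minsk, Seoul, Sofia, Paris]
Visit Lima → queue [Milan, Perth, Porto, Cairo, Dubai, Kyoto, Oslo, Tunis, Minsk, Seoul, Sofia, Paris]
Visit Milan → queue [Perth, Porto, Cairo, Dubai, Kyoto, Oslo, Tunis, Minsk, Seoul, Sofia, Paris]
Visit Perth → queue [Porto, Cairo, Dubai, Kyoto, Oslo, Tunis, Minsk, Seoul, Sofia, Paris]
Visit Porto → queue [Cairo, Dubai, Kyoto, Oslo, Tunis, Minsk, Seoul, Sofia, Paris]
Visit Cairo → queue [Dubai, Kyoto, Oslo, Tunis, Minsk, Seoul, Sofia, Paris]
Visit Dubai → queue [Kyoto, Oslo, Tunis, Minsk, Seoul, Sofia, Paris]
Visit Kyoto → queue [Oslo, Tunis, Minsk, Seoul, Sofia, Paris]
Visit Oslo → queue [Tunis, Minsk, Seoul, Sofia, Paris]
Visit Tunis → queue [Minsk, Seoul, Sofia, Paris]
Visit Minsk → queue [Seoul, Sofia, Paris]
Visit Seoul → queue [Sofia, Paris]
Visit Sofia → queue [Paris]
Visit Paris → queue []

Bern Hanoi Riga Vilnius Bogota Dakar Lagos Lima Milan Perth Porto Cairo Dubai Kyoto Oslo Tunis Minsk Seoul Sofia Paris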